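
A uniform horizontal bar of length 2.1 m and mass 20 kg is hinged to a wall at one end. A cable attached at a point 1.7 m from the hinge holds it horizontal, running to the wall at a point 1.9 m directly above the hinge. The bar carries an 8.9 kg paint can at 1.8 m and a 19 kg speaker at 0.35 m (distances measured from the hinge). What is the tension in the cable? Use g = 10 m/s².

T ≈ 345 N

Choose the hinge as the axis so the unknown hinge reaction has zero arm there.
Beam weight: 20 × 10 = 200 N down at 1.05 m → arm 1.05 m, τ = 200 × 1.05 = 210 N·m clockwise.
Paint can: 8.9 × 10 = 89 N down at 1.8 m → arm 1.8 m, τ = 89 × 1.8 = 160.2 N·m clockwise.
Speaker: 19 × 10 = 190 N down at 0.35 m → arm 0.35 m, τ = 190 × 0.35 = 66.5 N·m clockwise.
Total clockwise load moment = 436.7 N·m.
The cable tension T acts at 1.7 m; only its component perpendicular to the bar, T sinθ, produces torque. sinθ = h/√(h²+d²) = 1.9/√(1.9²+1.7²) = 0.7452.
For rotational equilibrium, T × 1.7 × 0.7452 = 436.7, so T = 436.7 / 1.267 = 345 N.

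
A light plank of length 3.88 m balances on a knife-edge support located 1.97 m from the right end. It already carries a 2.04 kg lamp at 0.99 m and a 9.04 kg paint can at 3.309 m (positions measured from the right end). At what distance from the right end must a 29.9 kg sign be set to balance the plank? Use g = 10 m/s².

x ≈ 1.63 m from the right end

About the knife-edge support (at 1.97 m from the right end):
Lamp: 2.04 × 10 = 20.4 N down at 0.99 m → arm 0.98 m, τ = 20.4 × 0.98 = 19.99 N·m clockwise.
Paint can: 9.04 × 10 = 90.4 N down at 3.309 m → arm 1.339 m, τ = 90.4 × 1.339 = 121 N·m counterclockwise.
Net moment of existing loads = 101 N·m counterclockwise.
The sign weighs 29.9 × 10 = 299 N and must supply an equal clockwise moment, so its lever arm about the knife-edge support is 101 / 299 = 0.338 m.
That puts it at 1.97 − 0.338 = 1.63 m from the right end.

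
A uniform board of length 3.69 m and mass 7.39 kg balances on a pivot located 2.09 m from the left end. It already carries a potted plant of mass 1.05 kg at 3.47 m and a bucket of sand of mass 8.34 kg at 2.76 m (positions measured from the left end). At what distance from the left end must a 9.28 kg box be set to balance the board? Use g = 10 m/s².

x ≈ 1.53 m from the left end

Taking torques about the pivot (at 2.09 m from the left end):
Beam weight: 7.39 × 10 = 73.9 N down at 1.845 m → arm 0.245 m, τ = 73.9 × 0.245 = 18.11 N·m counterclockwise.
Potted plant: 1.05 × 10 = 10.5 N down at 3.47 m → arm 1.38 m, τ = 10.5 × 1.38 = 14.49 N·m clockwise.
Bucket of sand: 8.34 × 10 = 83.4 N down at 2.76 m → arm 0.67 m, τ = 83.4 × 0.67 = 55.88 N·m clockwise.
Net moment of existing loads = 52.26 N·m clockwise.
The box weighs 9.28 × 10 = 92.8 N and must supply an equal counterclockwise moment, so its lever arm about the pivot is 52.26 / 92.8 = 0.563 m.
That puts it at 2.09 − 0.563 = 1.53 m from the left end.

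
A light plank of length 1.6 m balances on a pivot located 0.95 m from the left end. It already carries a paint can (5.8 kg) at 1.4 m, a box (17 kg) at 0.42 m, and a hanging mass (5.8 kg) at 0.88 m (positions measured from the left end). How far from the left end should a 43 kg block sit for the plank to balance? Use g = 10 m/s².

Take moments about the pivot (at 0.95 m from the left end).
Paint can: 5.8 × 10 = 58 N down at 1.4 m → arm 0.45 m, τ = 58 × 0.45 = 26.1 N·m clockwise.
Box: 17 × 10 = 170 N down at 0.42 m → arm 0.53 m, τ = 170 × 0.53 = 90.1 N·m counterclockwise.
Hanging mass: 5.8 × 10 = 58 N down at 0.88 m → arm 0.07 m, τ = 58 × 0.07 = 4.06 N·m counterclockwise.
Net moment of existing loads = 68.06 N·m counterclockwise.
The block weighs 43 × 10 = 430 N and must supply an equal clockwise moment, so its lever arm about the pivot is 68.06 / 430 = 0.158 m.
That puts it at 0.95 + 0.158 = 1.11 m from the left end.

x ≈ 1.11 m from the left end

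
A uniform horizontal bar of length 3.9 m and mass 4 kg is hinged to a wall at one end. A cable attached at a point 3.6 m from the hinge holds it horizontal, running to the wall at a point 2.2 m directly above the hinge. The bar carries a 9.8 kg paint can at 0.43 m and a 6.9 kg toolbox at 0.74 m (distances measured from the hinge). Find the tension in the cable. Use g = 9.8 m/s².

T ≈ 89.4 N

Take moments about the hinge.
Beam weight: 4 × 9.8 = 39.2 N down at 1.95 m → arm 1.95 m, τ = 39.2 × 1.95 = 76.44 N·m clockwise.
Paint can: 9.8 × 9.8 = 96.04 N down at 0.43 m → arm 0.43 m, τ = 96.04 × 0.43 = 41.3 N·m clockwise.
Toolbox: 6.9 × 9.8 = 67.62 N down at 0.74 m → arm 0.74 m, τ = 67.62 × 0.74 = 50.04 N·m clockwise.
Total clockwise load moment = 167.8 N·m.
The cable tension T acts at 3.6 m; only its component perpendicular to the bar, T sinθ, produces torque. sinθ = h/√(h²+d²) = 2.2/√(2.2²+3.6²) = 0.5215.
Setting net torque to zero: T × 3.6 × 0.5215 = 167.8 → T = 167.8 / 1.877 = 89.4 N.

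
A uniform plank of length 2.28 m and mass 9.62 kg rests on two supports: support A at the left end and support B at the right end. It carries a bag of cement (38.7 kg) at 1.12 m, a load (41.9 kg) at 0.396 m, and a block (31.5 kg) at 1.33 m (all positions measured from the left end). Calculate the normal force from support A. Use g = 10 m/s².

Sum moments about support B (its reaction then has zero moment arm).
Beam weight: 9.62 × 10 = 96.2 N down at 1.14 m → arm 1.14 m, τ = 96.2 × 1.14 = 109.7 N·m counterclockwise.
Bag of cement: 38.7 × 10 = 387 N down at 1.12 m → arm 1.16 m, τ = 387 × 1.16 = 448.9 N·m counterclockwise.
Load: 41.9 × 10 = 419 N down at 0.396 m → arm 1.884 m, τ = 419 × 1.884 = 789.4 N·m counterclockwise.
Block: 31.5 × 10 = 315 N down at 1.33 m → arm 0.95 m, τ = 315 × 0.95 = 299.2 N·m counterclockwise.
Net load moment about support B = 1647 N·m counterclockwise.
Reaction R at support A is upward at 0 m, arm 2.28 m → moment R × 2.28 clockwise.
Balancing moments: R × 2.28 = 1647, giving R = 722 N.

R_A ≈ 722 N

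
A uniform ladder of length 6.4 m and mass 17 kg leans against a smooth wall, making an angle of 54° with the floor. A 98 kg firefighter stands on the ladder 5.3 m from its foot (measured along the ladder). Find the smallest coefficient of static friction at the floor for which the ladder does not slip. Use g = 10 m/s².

μ_min ≈ 0.566

Take moments about the foot of the ladder.
Ladder weight 17×10 = 170 N acts at 3.2 m along the ladder; its horizontal arm is 3.2·cos54° = 1.881 m → τ = 319.8 N·m clockwise.
Firefighter: 98×10 = 980 N at 5.3 m → arm 3.115 m → τ = 3053 N·m clockwise.
Wall normal N acts horizontally at the top; its moment arm is the height L sinθ = 6.4·sin54° = 5.178 m, counterclockwise.
For rotational equilibrium, N × 5.178 = 3373, so N = 651.4 N.
ΣFx = 0 ⇒ f = N_wall = 651.4 N. ΣFy = 0 ⇒ N_floor = 1150 N.
μ_min = f / N_floor = 651.4 / 1150 = 0.566.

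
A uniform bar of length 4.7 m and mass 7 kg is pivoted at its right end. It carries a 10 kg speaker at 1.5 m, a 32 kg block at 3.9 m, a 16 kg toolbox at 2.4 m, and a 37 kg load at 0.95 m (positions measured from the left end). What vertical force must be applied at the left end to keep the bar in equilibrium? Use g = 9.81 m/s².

F ≈ 521 N

Choose the right end as the axis so the unknown pivot reaction has zero arm there.
Beam weight: 7 × 9.81 = 68.67 N down at 2.35 m → arm 2.35 m, τ = 68.67 × 2.35 = 161.4 N·m counterclockwise.
Speaker: 10 × 9.81 = 98.1 N down at 1.5 m → arm 3.2 m, τ = 98.1 × 3.2 = 313.9 N·m counterclockwise.
Block: 32 × 9.81 = 313.9 N down at 3.9 m → arm 0.8 m, τ = 313.9 × 0.8 = 251.1 N·m counterclockwise.
Toolbox: 16 × 9.81 = 157 N down at 2.4 m → arm 2.3 m, τ = 157 × 2.3 = 361.1 N·m counterclockwise.
Load: 37 × 9.81 = 363 N down at 0.95 m → arm 3.75 m, τ = 363 × 3.75 = 1361 N·m counterclockwise.
Net moment of the loads = 2448 N·m counterclockwise.
The upward force F acts at the left end, arm 4.7 m, giving F × 4.7 clockwise.
Setting net torque to zero: F × 4.7 = 2448 → F = 2448 / 4.7 = 521 N.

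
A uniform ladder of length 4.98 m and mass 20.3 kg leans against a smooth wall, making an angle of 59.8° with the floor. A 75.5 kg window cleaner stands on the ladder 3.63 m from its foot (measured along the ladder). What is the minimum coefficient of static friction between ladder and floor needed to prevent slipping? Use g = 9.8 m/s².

Sum moments about the foot of the ladder (the floor normal and friction both act there and drop out).
Ladder weight 20.3×9.8 = 198.9 N acts at 2.49 m along the ladder; its horizontal arm is 2.49·cos59.8° = 1.253 m → τ = 249.2 N·m clockwise.
Window cleaner: 75.5×9.8 = 739.9 N at 3.63 m → arm 1.826 m → τ = 1351 N·m clockwise.
Wall normal N acts horizontally at the top; its moment arm is the height L sinθ = 4.98·sin59.8° = 4.304 m, counterclockwise.
For rotational equilibrium, N × 4.304 = 1600, so N = 371.7 N.
ΣFx = 0 ⇒ f = N_wall = 371.7 N. ΣFy = 0 ⇒ N_floor = 938.8 N.
μ_min = f / N_floor = 371.7 / 938.8 = 0.396.

μ_min ≈ 0.396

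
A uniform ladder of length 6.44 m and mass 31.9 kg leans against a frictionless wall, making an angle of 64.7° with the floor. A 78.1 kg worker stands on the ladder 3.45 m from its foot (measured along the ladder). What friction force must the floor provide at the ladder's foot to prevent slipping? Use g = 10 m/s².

About the foot of the ladder:
Ladder weight 31.9×10 = 319 N acts at 3.22 m along the ladder; its horizontal arm is 3.22·cos64.7° = 1.376 m → τ = 438.9 N·m clockwise.
Worker: 78.1×10 = 781 N at 3.45 m → arm 1.474 m → τ = 1151 N·m clockwise.
Wall normal N acts horizontally at the top; its moment arm is the height L sinθ = 6.44·sin64.7° = 5.822 m, counterclockwise.
For rotational equilibrium, N × 5.822 = 1590, so N = 273 N.
ΣFx = 0: friction at the foot balances the wall's push, so f = N_wall = 273 N.

f ≈ 273 N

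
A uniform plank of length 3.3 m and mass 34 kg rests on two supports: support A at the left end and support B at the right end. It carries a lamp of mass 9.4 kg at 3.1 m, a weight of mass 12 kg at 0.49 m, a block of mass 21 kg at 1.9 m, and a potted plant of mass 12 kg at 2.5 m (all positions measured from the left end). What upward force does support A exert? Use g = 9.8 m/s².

R_A ≈ 388 N

About support B:
Beam weight: 34 × 9.8 = 333.2 N down at 1.65 m → arm 1.65 m, τ = 333.2 × 1.65 = 549.8 N·m counterclockwise.
Lamp: 9.4 × 9.8 = 92.12 N down at 3.1 m → arm 0.2 m, τ = 92.12 × 0.2 = 18.42 N·m counterclockwise.
Weight: 12 × 9.8 = 117.6 N down at 0.49 m → arm 2.81 m, τ = 117.6 × 2.81 = 330.5 N·m counterclockwise.
Block: 21 × 9.8 = 205.8 N down at 1.9 m → arm 1.4 m, τ = 205.8 × 1.4 = 288.1 N·m counterclockwise.
Potted plant: 12 × 9.8 = 117.6 N down at 2.5 m → arm 0.8 m, τ = 117.6 × 0.8 = 94.08 N·m counterclockwise.
Net load moment about support B = 1281 N·m counterclockwise.
Reaction R at support A is upward at 0 m, arm 3.3 m → moment R × 3.3 clockwise.
For rotational equilibrium, R × 3.3 = 1281, so R = 388 N.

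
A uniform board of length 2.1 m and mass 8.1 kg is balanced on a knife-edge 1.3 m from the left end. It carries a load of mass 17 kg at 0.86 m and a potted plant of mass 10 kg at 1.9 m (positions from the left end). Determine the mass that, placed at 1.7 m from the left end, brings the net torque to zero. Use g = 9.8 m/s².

m ≈ 8.76 kg

Take moments about the knife-edge (at 1.3 m from the left end).
Beam weight: 8.1 × 9.8 = 79.38 N down at 1.05 m → arm 0.25 m, τ = 79.38 × 0.25 = 19.84 N·m counterclockwise.
Load: 17 × 9.8 = 166.6 N down at 0.86 m → arm 0.44 m, τ = 166.6 × 0.44 = 73.3 N·m counterclockwise.
Potted plant: 10 × 9.8 = 98 N down at 1.9 m → arm 0.6 m, τ = 98 × 0.6 = 58.8 N·m clockwise.
Net moment of known loads = 34.34 N·m counterclockwise.
An unknown mass m at 1.7 m has arm 0.4 m; its moment is m·g·0.4 clockwise.
Στ = 0 ⇒ m × 9.8 × 0.4 = 34.34 ⇒ m = 34.34 / (9.8 × 0.4) = 8.76 kg.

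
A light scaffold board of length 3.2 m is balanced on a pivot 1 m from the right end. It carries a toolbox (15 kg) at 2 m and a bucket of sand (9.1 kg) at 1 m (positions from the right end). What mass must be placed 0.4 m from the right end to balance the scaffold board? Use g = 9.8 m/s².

Take moments about the pivot (at 1 m from the right end).
Toolbox: 15 × 9.8 = 147 N down at 2 m → arm 1 m, τ = 147 × 1 = 147 N·m counterclockwise.
Bucket of sand: acts at the pivot, moment arm 0 → no torque.
Net moment of known loads = 147 N·m counterclockwise.
An unknown mass m at 0.4 m has arm 0.6 m; its moment is m·g·0.6 clockwise.
Setting net torque to zero: m × 9.8 × 0.6 = 147 → m = 147 / (9.8 × 0.6) = 25 kg.

m ≈ 25 kg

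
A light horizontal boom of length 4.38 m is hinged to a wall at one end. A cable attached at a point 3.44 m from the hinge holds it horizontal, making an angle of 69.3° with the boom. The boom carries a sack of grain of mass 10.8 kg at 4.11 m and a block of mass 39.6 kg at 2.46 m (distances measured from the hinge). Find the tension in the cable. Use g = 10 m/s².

Taking torques about the hinge:
Sack of grain: 10.8 × 10 = 108 N down at 4.11 m → arm 4.11 m, τ = 108 × 4.11 = 443.9 N·m clockwise.
Block: 39.6 × 10 = 396 N down at 2.46 m → arm 2.46 m, τ = 396 × 2.46 = 974.2 N·m clockwise.
Total clockwise load moment = 1418 N·m.
The cable tension T acts at 3.44 m; only its component perpendicular to the boom, T sinθ, produces torque. sin 69.3° = 0.9354.
For rotational equilibrium, T × 3.44 × 0.9354 = 1418, so T = 1418 / 3.218 = 441 N.

T ≈ 441 N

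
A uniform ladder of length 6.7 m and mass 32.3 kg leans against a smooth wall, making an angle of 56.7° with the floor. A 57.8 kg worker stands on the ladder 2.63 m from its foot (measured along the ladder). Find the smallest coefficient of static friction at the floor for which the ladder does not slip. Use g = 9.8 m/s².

Choose the foot of the ladder as the axis so the floor normal and friction both act there and drop out.
Ladder weight 32.3×9.8 = 316.5 N acts at 3.35 m along the ladder; its horizontal arm is 3.35·cos56.7° = 1.839 m → τ = 582 N·m clockwise.
Worker: 57.8×9.8 = 566.4 N at 2.63 m → arm 1.444 m → τ = 817.9 N·m clockwise.
Wall normal N acts horizontally at the top; its moment arm is the height L sinθ = 6.7·sin56.7° = 5.6 m, counterclockwise.
Balancing moments: N × 5.6 = 1400, giving N = 250 N.
ΣFx = 0 ⇒ f = N_wall = 250 N. ΣFy = 0 ⇒ N_floor = 882.9 N.
μ_min = f / N_floor = 250 / 882.9 = 0.283.

μ_min ≈ 0.283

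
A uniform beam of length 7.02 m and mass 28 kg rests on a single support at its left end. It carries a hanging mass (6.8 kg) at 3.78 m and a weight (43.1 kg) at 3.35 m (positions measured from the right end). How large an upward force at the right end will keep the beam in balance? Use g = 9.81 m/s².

F ≈ 389 N

Take moments about the left end.
Beam weight: 28 × 9.81 = 274.7 N down at 3.51 m → arm 3.51 m, τ = 274.7 × 3.51 = 964.2 N·m clockwise.
Hanging mass: 6.8 × 9.81 = 66.71 N down at 3.78 m → arm 3.24 m, τ = 66.71 × 3.24 = 216.1 N·m clockwise.
Weight: 43.1 × 9.81 = 422.8 N down at 3.35 m → arm 3.67 m, τ = 422.8 × 3.67 = 1552 N·m clockwise.
Net moment of the loads = 2732 N·m clockwise.
The upward force F acts at the right end, arm 7.02 m, giving F × 7.02 counterclockwise.
For rotational equilibrium, F × 7.02 = 2732, so F = 2732 / 7.02 = 389 N.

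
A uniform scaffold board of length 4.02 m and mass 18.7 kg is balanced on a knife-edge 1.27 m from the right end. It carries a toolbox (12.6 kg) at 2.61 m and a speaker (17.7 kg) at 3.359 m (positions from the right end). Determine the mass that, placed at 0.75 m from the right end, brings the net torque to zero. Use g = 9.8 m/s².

m ≈ 130 kg

Taking torques about the knife-edge (at 1.27 m from the right end):
Beam weight: 18.7 × 9.8 = 183.3 N down at 2.01 m → arm 0.74 m, τ = 183.3 × 0.74 = 135.6 N·m counterclockwise.
Toolbox: 12.6 × 9.8 = 123.5 N down at 2.61 m → arm 1.34 m, τ = 123.5 × 1.34 = 165.5 N·m counterclockwise.
Speaker: 17.7 × 9.8 = 173.5 N down at 3.359 m → arm 2.089 m, τ = 173.5 × 2.089 = 362.4 N·m counterclockwise.
Net moment of known loads = 663.5 N·m counterclockwise.
An unknown mass m at 0.75 m has arm 0.52 m; its moment is m·g·0.52 clockwise.
Balancing moments: m × 9.8 × 0.52 = 663.5, giving m = 663.5 / (9.8 × 0.52) = 130 kg.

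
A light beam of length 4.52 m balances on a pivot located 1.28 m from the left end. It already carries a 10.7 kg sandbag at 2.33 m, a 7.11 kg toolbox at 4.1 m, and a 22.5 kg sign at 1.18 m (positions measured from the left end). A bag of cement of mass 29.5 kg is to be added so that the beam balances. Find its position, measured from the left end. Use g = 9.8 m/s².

Take moments about the pivot (at 1.28 m from the left end).
Sandbag: 10.7 × 9.8 = 104.9 N down at 2.33 m → arm 1.05 m, τ = 104.9 × 1.05 = 110.1 N·m clockwise.
Toolbox: 7.11 × 9.8 = 69.68 N down at 4.1 m → arm 2.82 m, τ = 69.68 × 2.82 = 196.5 N·m clockwise.
Sign: 22.5 × 9.8 = 220.5 N down at 1.18 m → arm 0.1 m, τ = 220.5 × 0.1 = 22.05 N·m counterclockwise.
Net moment of existing loads = 284.6 N·m clockwise.
The bag of cement weighs 29.5 × 9.8 = 289.1 N and must supply an equal counterclockwise moment, so its lever arm about the pivot is 284.6 / 289.1 = 0.984 m.
That puts it at 1.28 − 0.984 = 0.296 m from the left end.

x ≈ 0.296 m from the left end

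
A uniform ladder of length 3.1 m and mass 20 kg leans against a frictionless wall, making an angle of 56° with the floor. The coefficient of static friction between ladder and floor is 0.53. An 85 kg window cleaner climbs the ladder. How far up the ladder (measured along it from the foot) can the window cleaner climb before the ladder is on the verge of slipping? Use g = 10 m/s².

d ≈ 2.64 m

Sum moments about the foot of the ladder (the floor normal and friction both act there and drop out).
Ladder weight 20×10 = 200 N acts at 1.55 m along the ladder; its horizontal arm is 1.55·cos56° = 0.8667 m → τ = 173.3 N·m clockwise.
Window cleaner weight 85×10 = 850 N at distance d → arm d·cos56° → τ = 850·d·0.5592 clockwise.
Wall normal N at the top has arm L sinθ = 2.57 m counterclockwise, so Στ = 0 gives N·2.57 = 173.3 + 475.3·d.
ΣFy = 0 ⇒ N_floor = 1050 N, so the maximum friction is μ_s·N_floor = 0.53×1050 = 556.5 N. ΣFx = 0 ⇒ N_wall = f, so at the slipping point N = 556.5 N.
Substituting: 556.5×2.57 = 173.3 + 475.3·d ⇒ d = (1430 − 173.3) / 475.3 = 2.64 m.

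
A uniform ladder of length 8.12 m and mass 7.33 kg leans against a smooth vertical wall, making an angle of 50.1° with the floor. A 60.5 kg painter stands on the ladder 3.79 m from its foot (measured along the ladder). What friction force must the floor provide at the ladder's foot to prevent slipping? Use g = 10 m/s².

Sum moments about the foot of the ladder (the floor normal and friction both act there and drop out).
Ladder weight 7.33×10 = 73.3 N acts at 4.06 m along the ladder; its horizontal arm is 4.06·cos50.1° = 2.604 m → τ = 190.9 N·m clockwise.
Painter: 60.5×10 = 605 N at 3.79 m → arm 2.431 m → τ = 1471 N·m clockwise.
Wall normal N acts horizontally at the top; its moment arm is the height L sinθ = 8.12·sin50.1° = 6.229 m, counterclockwise.
Balancing moments: N × 6.229 = 1662, giving N = 267 N.
ΣFx = 0: friction at the foot balances the wall's push, so f = N_wall = 267 N.

f ≈ 267 N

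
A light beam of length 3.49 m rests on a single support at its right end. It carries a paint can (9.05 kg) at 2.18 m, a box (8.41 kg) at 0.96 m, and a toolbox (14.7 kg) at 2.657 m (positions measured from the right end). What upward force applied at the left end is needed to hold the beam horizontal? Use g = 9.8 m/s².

F ≈ 188 N

Taking torques about the right end:
Paint can: 9.05 × 9.8 = 88.69 N down at 2.18 m → arm 2.18 m, τ = 88.69 × 2.18 = 193.3 N·m counterclockwise.
Box: 8.41 × 9.8 = 82.42 N down at 0.96 m → arm 0.96 m, τ = 82.42 × 0.96 = 79.12 N·m counterclockwise.
Toolbox: 14.7 × 9.8 = 144.1 N down at 2.657 m → arm 2.657 m, τ = 144.1 × 2.657 = 382.9 N·m counterclockwise.
Net moment of the loads = 655.3 N·m counterclockwise.
The upward force F acts at the left end, arm 3.49 m, giving F × 3.49 clockwise.
Στ = 0 ⇒ F × 3.49 = 655.3 ⇒ F = 655.3 / 3.49 = 188 N.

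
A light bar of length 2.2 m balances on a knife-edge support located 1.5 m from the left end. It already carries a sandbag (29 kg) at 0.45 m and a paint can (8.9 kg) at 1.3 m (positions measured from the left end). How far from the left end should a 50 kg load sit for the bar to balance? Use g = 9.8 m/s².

x ≈ 2.14 m from the left end

Choose the knife-edge support (at 1.5 m from the left end) as the axis so the support reaction has zero arm there.
Sandbag: 29 × 9.8 = 284.2 N down at 0.45 m → arm 1.05 m, τ = 284.2 × 1.05 = 298.4 N·m counterclockwise.
Paint can: 8.9 × 9.8 = 87.22 N down at 1.3 m → arm 0.2 m, τ = 87.22 × 0.2 = 17.44 N·m counterclockwise.
Net moment of existing loads = 315.8 N·m counterclockwise.
The load weighs 50 × 9.8 = 490 N and must supply an equal clockwise moment, so its lever arm about the knife-edge support is 315.8 / 490 = 0.644 m.
That puts it at 1.5 + 0.644 = 2.14 m from the left end.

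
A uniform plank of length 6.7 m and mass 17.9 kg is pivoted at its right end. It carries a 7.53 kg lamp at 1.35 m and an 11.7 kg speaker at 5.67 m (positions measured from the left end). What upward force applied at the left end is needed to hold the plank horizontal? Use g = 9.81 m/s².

F ≈ 164 N

About the right end:
Beam weight: 17.9 × 9.81 = 175.6 N down at 3.35 m → arm 3.35 m, τ = 175.6 × 3.35 = 588.3 N·m counterclockwise.
Lamp: 7.53 × 9.81 = 73.87 N down at 1.35 m → arm 5.35 m, τ = 73.87 × 5.35 = 395.2 N·m counterclockwise.
Speaker: 11.7 × 9.81 = 114.8 N down at 5.67 m → arm 1.03 m, τ = 114.8 × 1.03 = 118.2 N·m counterclockwise.
Net moment of the loads = 1102 N·m counterclockwise.
The upward force F acts at the left end, arm 6.7 m, giving F × 6.7 clockwise.
For rotational equilibrium, F × 6.7 = 1102, so F = 1102 / 6.7 = 164 N.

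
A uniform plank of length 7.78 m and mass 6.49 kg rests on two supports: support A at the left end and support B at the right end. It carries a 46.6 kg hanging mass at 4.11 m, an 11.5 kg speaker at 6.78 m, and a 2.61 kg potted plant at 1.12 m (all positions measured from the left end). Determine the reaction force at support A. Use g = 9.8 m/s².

Take moments about support B.
Beam weight: 6.49 × 9.8 = 63.6 N down at 3.89 m → arm 3.89 m, τ = 63.6 × 3.89 = 247.4 N·m counterclockwise.
Hanging mass: 46.6 × 9.8 = 456.7 N down at 4.11 m → arm 3.67 m, τ = 456.7 × 3.67 = 1676 N·m counterclockwise.
Speaker: 11.5 × 9.8 = 112.7 N down at 6.78 m → arm 1 m, τ = 112.7 × 1 = 112.7 N·m counterclockwise.
Potted plant: 2.61 × 9.8 = 25.58 N down at 1.12 m → arm 6.66 m, τ = 25.58 × 6.66 = 170.4 N·m counterclockwise.
Net load moment about support B = 2206 N·m counterclockwise.
Reaction R at support A is upward at 0 m, arm 7.78 m → moment R × 7.78 clockwise.
Στ = 0 ⇒ R × 7.78 = 2206 ⇒ R = 284 N.

R_A ≈ 284 N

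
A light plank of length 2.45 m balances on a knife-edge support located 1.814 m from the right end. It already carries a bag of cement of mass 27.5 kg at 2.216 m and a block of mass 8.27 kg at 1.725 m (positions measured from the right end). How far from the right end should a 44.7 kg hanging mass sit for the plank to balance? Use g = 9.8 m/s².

Taking torques about the knife-edge support (at 1.814 m from the right end):
Bag of cement: 27.5 × 9.8 = 269.5 N down at 2.216 m → arm 0.402 m, τ = 269.5 × 0.402 = 108.3 N·m counterclockwise.
Block: 8.27 × 9.8 = 81.05 N down at 1.725 m → arm 0.089 m, τ = 81.05 × 0.089 = 7.213 N·m clockwise.
Net moment of existing loads = 101.1 N·m counterclockwise.
The hanging mass weighs 44.7 × 9.8 = 438.1 N and must supply an equal clockwise moment, so its lever arm about the knife-edge support is 101.1 / 438.1 = 0.231 m.
That puts it at 1.814 − 0.231 = 1.58 m from the right end.

x ≈ 1.58 m from the right end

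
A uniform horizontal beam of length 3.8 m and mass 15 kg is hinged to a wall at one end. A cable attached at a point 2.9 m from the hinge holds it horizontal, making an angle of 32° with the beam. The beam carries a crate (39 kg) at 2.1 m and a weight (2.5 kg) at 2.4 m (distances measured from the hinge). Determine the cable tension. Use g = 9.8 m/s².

T ≈ 742 N

Taking torques about the hinge:
Beam weight: 15 × 9.8 = 147 N down at 1.9 m → arm 1.9 m, τ = 147 × 1.9 = 279.3 N·m clockwise.
Crate: 39 × 9.8 = 382.2 N down at 2.1 m → arm 2.1 m, τ = 382.2 × 2.1 = 802.6 N·m clockwise.
Weight: 2.5 × 9.8 = 24.5 N down at 2.4 m → arm 2.4 m, τ = 24.5 × 2.4 = 58.8 N·m clockwise.
Total clockwise load moment = 1141 N·m.
The cable tension T acts at 2.9 m; only its component perpendicular to the beam, T sinθ, produces torque. sin 32° = 0.5299.
For rotational equilibrium, T × 2.9 × 0.5299 = 1141, so T = 1141 / 1.537 = 742 N.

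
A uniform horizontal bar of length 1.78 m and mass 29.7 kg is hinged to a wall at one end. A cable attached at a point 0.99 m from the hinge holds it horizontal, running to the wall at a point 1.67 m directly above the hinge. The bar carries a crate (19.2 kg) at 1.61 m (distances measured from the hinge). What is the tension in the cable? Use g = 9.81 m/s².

Choose the hinge as the axis so the unknown hinge reaction has zero arm there.
Beam weight: 29.7 × 9.81 = 291.4 N down at 0.89 m → arm 0.89 m, τ = 291.4 × 0.89 = 259.3 N·m clockwise.
Crate: 19.2 × 9.81 = 188.4 N down at 1.61 m → arm 1.61 m, τ = 188.4 × 1.61 = 303.3 N·m clockwise.
Total clockwise load moment = 562.6 N·m.
The cable tension T acts at 0.99 m; only its component perpendicular to the bar, T sinθ, produces torque. sinθ = h/√(h²+d²) = 1.67/√(1.67²+0.99²) = 0.8602.
For rotational equilibrium, T × 0.99 × 0.8602 = 562.6, so T = 562.6 / 0.8516 = 661 N.

T ≈ 661 N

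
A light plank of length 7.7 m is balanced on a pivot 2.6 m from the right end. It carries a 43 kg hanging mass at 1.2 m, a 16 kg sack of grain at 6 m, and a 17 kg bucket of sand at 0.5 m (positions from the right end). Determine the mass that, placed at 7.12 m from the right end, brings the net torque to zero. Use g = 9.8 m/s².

m ≈ 9.18 kg

Choose the pivot (at 2.6 m from the right end) as the axis so the support reaction has zero arm there.
Hanging mass: 43 × 9.8 = 421.4 N down at 1.2 m → arm 1.4 m, τ = 421.4 × 1.4 = 590 N·m clockwise.
Sack of grain: 16 × 9.8 = 156.8 N down at 6 m → arm 3.4 m, τ = 156.8 × 3.4 = 533.1 N·m counterclockwise.
Bucket of sand: 17 × 9.8 = 166.6 N down at 0.5 m → arm 2.1 m, τ = 166.6 × 2.1 = 349.9 N·m clockwise.
Net moment of known loads = 406.8 N·m clockwise.
An unknown mass m at 7.12 m has arm 4.52 m; its moment is m·g·4.52 counterclockwise.
Setting net torque to zero: m × 9.8 × 4.52 = 406.8 → m = 406.8 / (9.8 × 4.52) = 9.18 kg.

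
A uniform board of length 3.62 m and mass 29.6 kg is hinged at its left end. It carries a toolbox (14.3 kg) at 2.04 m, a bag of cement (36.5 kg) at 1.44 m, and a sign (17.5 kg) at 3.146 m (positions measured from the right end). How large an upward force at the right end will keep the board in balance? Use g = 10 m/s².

F ≈ 453 N

Choose the left end as the axis so the unknown pivot reaction has zero arm there.
Beam weight: 29.6 × 10 = 296 N down at 1.81 m → arm 1.81 m, τ = 296 × 1.81 = 535.8 N·m clockwise.
Toolbox: 14.3 × 10 = 143 N down at 2.04 m → arm 1.58 m, τ = 143 × 1.58 = 225.9 N·m clockwise.
Bag of cement: 36.5 × 10 = 365 N down at 1.44 m → arm 2.18 m, τ = 365 × 2.18 = 795.7 N·m clockwise.
Sign: 17.5 × 10 = 175 N down at 3.146 m → arm 0.474 m, τ = 175 × 0.474 = 82.95 N·m clockwise.
Net moment of the loads = 1640 N·m clockwise.
The upward force F acts at the right end, arm 3.62 m, giving F × 3.62 counterclockwise.
For rotational equilibrium, F × 3.62 = 1640, so F = 1640 / 3.62 = 453 N.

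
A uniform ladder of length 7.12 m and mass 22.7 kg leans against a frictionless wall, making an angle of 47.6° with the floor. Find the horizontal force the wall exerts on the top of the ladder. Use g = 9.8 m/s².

N_wall ≈ 102 N

About the foot of the ladder:
Ladder weight 22.7×9.8 = 222.5 N acts at 3.56 m along the ladder; its horizontal arm is 3.56·cos47.6° = 2.401 m → τ = 534.2 N·m clockwise.
Wall normal N acts horizontally at the top; its moment arm is the height L sinθ = 7.12·sin47.6° = 5.258 m, counterclockwise.
Balancing moments: N × 5.258 = 534.2, giving N = 102 N.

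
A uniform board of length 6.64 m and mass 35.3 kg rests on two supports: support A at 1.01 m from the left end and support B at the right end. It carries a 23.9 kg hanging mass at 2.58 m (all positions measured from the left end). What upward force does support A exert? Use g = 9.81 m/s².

Choose support B as the axis so its reaction then has zero moment arm.
Beam weight: 35.3 × 9.81 = 346.3 N down at 3.32 m → arm 3.32 m, τ = 346.3 × 3.32 = 1150 N·m counterclockwise.
Hanging mass: 23.9 × 9.81 = 234.5 N down at 2.58 m → arm 4.06 m, τ = 234.5 × 4.06 = 952.1 N·m counterclockwise.
Net load moment about support B = 2102 N·m counterclockwise.
Reaction R at support A is upward at 1.01 m, arm 5.63 m → moment R × 5.63 clockwise.
Balancing moments: R × 5.63 = 2102, giving R = 373 N.

R_A ≈ 373 N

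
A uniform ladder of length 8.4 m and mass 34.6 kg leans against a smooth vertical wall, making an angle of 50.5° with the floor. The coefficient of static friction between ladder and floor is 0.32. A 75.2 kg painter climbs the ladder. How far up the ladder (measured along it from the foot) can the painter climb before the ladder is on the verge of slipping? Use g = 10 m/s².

d ≈ 2.83 m

About the foot of the ladder:
Ladder weight 34.6×10 = 346 N acts at 4.2 m along the ladder; its horizontal arm is 4.2·cos50.5° = 2.672 m → τ = 924.5 N·m clockwise.
Painter weight 75.2×10 = 752 N at distance d → arm d·cos50.5° → τ = 752·d·0.6361 clockwise.
Wall normal N at the top has arm L sinθ = 6.482 m counterclockwise, so Στ = 0 gives N·6.482 = 924.5 + 478.3·d.
ΣFy = 0 ⇒ N_floor = 1098 N, so the maximum friction is μ_s·N_floor = 0.32×1098 = 351.4 N. ΣFx = 0 ⇒ N_wall = f, so at the slipping point N = 351.4 N.
Substituting: 351.4×6.482 = 924.5 + 478.3·d ⇒ d = (2278 − 924.5) / 478.3 = 2.83 m.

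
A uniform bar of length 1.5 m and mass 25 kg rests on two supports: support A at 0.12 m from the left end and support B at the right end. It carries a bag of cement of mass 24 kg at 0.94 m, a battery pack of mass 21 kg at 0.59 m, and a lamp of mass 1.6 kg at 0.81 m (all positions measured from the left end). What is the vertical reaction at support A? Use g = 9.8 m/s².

R_A ≈ 372 N

Choose support B as the axis so its reaction then has zero moment arm.
Beam weight: 25 × 9.8 = 245 N down at 0.75 m → arm 0.75 m, τ = 245 × 0.75 = 183.8 N·m counterclockwise.
Bag of cement: 24 × 9.8 = 235.2 N down at 0.94 m → arm 0.56 m, τ = 235.2 × 0.56 = 131.7 N·m counterclockwise.
Battery pack: 21 × 9.8 = 205.8 N down at 0.59 m → arm 0.91 m, τ = 205.8 × 0.91 = 187.3 N·m counterclockwise.
Lamp: 1.6 × 9.8 = 15.68 N down at 0.81 m → arm 0.69 m, τ = 15.68 × 0.69 = 10.82 N·m counterclockwise.
Net load moment about support B = 513.6 N·m counterclockwise.
Reaction R at support A is upward at 0.12 m, arm 1.38 m → moment R × 1.38 clockwise.
Setting net torque to zero: R × 1.38 = 513.6 → R = 372 N.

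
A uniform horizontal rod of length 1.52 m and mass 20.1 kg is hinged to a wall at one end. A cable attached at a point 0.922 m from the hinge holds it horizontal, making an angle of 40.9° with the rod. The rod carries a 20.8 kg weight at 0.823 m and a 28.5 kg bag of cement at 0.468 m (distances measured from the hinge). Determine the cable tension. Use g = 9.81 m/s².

Choose the hinge as the axis so the unknown hinge reaction has zero arm there.
Beam weight: 20.1 × 9.81 = 197.2 N down at 0.76 m → arm 0.76 m, τ = 197.2 × 0.76 = 149.9 N·m clockwise.
Weight: 20.8 × 9.81 = 204 N down at 0.823 m → arm 0.823 m, τ = 204 × 0.823 = 167.9 N·m clockwise.
Bag of cement: 28.5 × 9.81 = 279.6 N down at 0.468 m → arm 0.468 m, τ = 279.6 × 0.468 = 130.9 N·m clockwise.
Total clockwise load moment = 448.7 N·m.
The cable tension T acts at 0.922 m; only its component perpendicular to the rod, T sinθ, produces torque. sin 40.9° = 0.6547.
Balancing moments: T × 0.922 × 0.6547 = 448.7, giving T = 448.7 / 0.6036 = 743 N.

T ≈ 743 N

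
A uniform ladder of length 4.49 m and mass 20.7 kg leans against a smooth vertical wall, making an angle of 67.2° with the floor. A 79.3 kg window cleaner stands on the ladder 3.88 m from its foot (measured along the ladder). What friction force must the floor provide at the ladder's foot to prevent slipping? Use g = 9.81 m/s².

f ≈ 325 N

Choose the foot of the ladder as the axis so the floor normal and friction both act there and drop out.
Ladder weight 20.7×9.81 = 203.1 N acts at 2.245 m along the ladder; its horizontal arm is 2.245·cos67.2° = 0.87 m → τ = 176.7 N·m clockwise.
Window cleaner: 79.3×9.81 = 777.9 N at 3.88 m → arm 1.504 m → τ = 1170 N·m clockwise.
Wall normal N acts horizontally at the top; its moment arm is the height L sinθ = 4.49·sin67.2° = 4.139 m, counterclockwise.
Setting net torque to zero: N × 4.139 = 1347 → N = 325 N.
ΣFx = 0: friction at the foot balances the wall's push, so f = N_wall = 325 N.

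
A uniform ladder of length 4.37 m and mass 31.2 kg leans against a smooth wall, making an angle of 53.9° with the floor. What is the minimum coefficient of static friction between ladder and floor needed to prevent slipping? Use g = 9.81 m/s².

μ_min ≈ 0.365

Take moments about the foot of the ladder.
Ladder weight 31.2×9.81 = 306.1 N acts at 2.185 m along the ladder; its horizontal arm is 2.185·cos53.9° = 1.287 m → τ = 394 N·m clockwise.
Wall normal N acts horizontally at the top; its moment arm is the height L sinθ = 4.37·sin53.9° = 3.531 m, counterclockwise.
Στ = 0 ⇒ N × 3.531 = 394 ⇒ N = 111.6 N.
ΣFx = 0 ⇒ f = N_wall = 111.6 N. ΣFy = 0 ⇒ N_floor = 306.1 N.
μ_min = f / N_floor = 111.6 / 306.1 = 0.365.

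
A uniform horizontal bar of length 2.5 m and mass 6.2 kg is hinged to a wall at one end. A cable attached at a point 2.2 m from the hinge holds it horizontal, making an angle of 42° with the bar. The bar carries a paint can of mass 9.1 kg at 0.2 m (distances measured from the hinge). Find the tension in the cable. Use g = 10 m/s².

Sum moments about the hinge (the unknown hinge reaction has zero arm there).
Beam weight: 6.2 × 10 = 62 N down at 1.25 m → arm 1.25 m, τ = 62 × 1.25 = 77.5 N·m clockwise.
Paint can: 9.1 × 10 = 91 N down at 0.2 m → arm 0.2 m, τ = 91 × 0.2 = 18.2 N·m clockwise.
Total clockwise load moment = 95.7 N·m.
The cable tension T acts at 2.2 m; only its component perpendicular to the bar, T sinθ, produces torque. sin 42° = 0.6691.
Setting net torque to zero: T × 2.2 × 0.6691 = 95.7 → T = 95.7 / 1.472 = 65 N.

T ≈ 65 N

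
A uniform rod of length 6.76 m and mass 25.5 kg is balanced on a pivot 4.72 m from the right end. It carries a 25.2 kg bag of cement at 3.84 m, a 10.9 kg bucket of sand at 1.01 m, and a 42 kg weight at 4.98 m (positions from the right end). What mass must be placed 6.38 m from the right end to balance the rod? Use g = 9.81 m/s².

Take moments about the pivot (at 4.72 m from the right end).
Beam weight: 25.5 × 9.81 = 250.2 N down at 3.38 m → arm 1.34 m, τ = 250.2 × 1.34 = 335.3 N·m clockwise.
Bag of cement: 25.2 × 9.81 = 247.2 N down at 3.84 m → arm 0.88 m, τ = 247.2 × 0.88 = 217.5 N·m clockwise.
Bucket of sand: 10.9 × 9.81 = 106.9 N down at 1.01 m → arm 3.71 m, τ = 106.9 × 3.71 = 396.6 N·m clockwise.
Weight: 42 × 9.81 = 412 N down at 4.98 m → arm 0.26 m, τ = 412 × 0.26 = 107.1 N·m counterclockwise.
Net moment of known loads = 842.3 N·m clockwise.
An unknown mass m at 6.38 m has arm 1.66 m; its moment is m·g·1.66 counterclockwise.
Setting net torque to zero: m × 9.81 × 1.66 = 842.3 → m = 842.3 / (9.81 × 1.66) = 51.7 kg.

m ≈ 51.7 kg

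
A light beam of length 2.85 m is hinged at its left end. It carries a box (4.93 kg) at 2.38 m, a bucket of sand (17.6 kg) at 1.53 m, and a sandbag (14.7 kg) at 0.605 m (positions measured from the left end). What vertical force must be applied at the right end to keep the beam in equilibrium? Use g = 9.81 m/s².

F ≈ 164 N

Take moments about the left end.
Box: 4.93 × 9.81 = 48.36 N down at 2.38 m → arm 2.38 m, τ = 48.36 × 2.38 = 115.1 N·m clockwise.
Bucket of sand: 17.6 × 9.81 = 172.7 N down at 1.53 m → arm 1.53 m, τ = 172.7 × 1.53 = 264.2 N·m clockwise.
Sandbag: 14.7 × 9.81 = 144.2 N down at 0.605 m → arm 0.605 m, τ = 144.2 × 0.605 = 87.24 N·m clockwise.
Net moment of the loads = 466.5 N·m clockwise.
The upward force F acts at the right end, arm 2.85 m, giving F × 2.85 counterclockwise.
Balancing moments: F × 2.85 = 466.5, giving F = 466.5 / 2.85 = 164 N.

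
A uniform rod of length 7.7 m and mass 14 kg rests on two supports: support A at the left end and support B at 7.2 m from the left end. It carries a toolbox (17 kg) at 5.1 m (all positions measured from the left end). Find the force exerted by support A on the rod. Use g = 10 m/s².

R_A ≈ 115 N

Take moments about support B.
Beam weight: 14 × 10 = 140 N down at 3.85 m → arm 3.35 m, τ = 140 × 3.35 = 469 N·m counterclockwise.
Toolbox: 17 × 10 = 170 N down at 5.1 m → arm 2.1 m, τ = 170 × 2.1 = 357 N·m counterclockwise.
Net load moment about support B = 826 N·m counterclockwise.
Reaction R at support A is upward at 0 m, arm 7.2 m → moment R × 7.2 clockwise.
Balancing moments: R × 7.2 = 826, giving R = 115 N.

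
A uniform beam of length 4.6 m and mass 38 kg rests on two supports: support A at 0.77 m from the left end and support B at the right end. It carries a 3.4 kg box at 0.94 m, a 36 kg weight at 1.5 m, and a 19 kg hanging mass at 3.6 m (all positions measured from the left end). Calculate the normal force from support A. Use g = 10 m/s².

Choose support B as the axis so its reaction then has zero moment arm.
Beam weight: 38 × 10 = 380 N down at 2.3 m → arm 2.3 m, τ = 380 × 2.3 = 874 N·m counterclockwise.
Box: 3.4 × 10 = 34 N down at 0.94 m → arm 3.66 m, τ = 34 × 3.66 = 124.4 N·m counterclockwise.
Weight: 36 × 10 = 360 N down at 1.5 m → arm 3.1 m, τ = 360 × 3.1 = 1116 N·m counterclockwise.
Hanging mass: 19 × 10 = 190 N down at 3.6 m → arm 1 m, τ = 190 × 1 = 190 N·m counterclockwise.
Net load moment about support B = 2304 N·m counterclockwise.
Reaction R at support A is upward at 0.77 m, arm 3.83 m → moment R × 3.83 clockwise.
For rotational equilibrium, R × 3.83 = 2304, so R = 602 N.

R_A ≈ 602 N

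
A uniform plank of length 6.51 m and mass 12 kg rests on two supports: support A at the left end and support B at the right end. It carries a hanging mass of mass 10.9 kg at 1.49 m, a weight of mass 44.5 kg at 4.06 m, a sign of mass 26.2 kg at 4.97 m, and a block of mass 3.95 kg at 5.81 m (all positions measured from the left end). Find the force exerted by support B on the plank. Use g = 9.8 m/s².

R_B ≈ 586 N

Sum moments about support A (its reaction then has zero moment arm).
Beam weight: 12 × 9.8 = 117.6 N down at 3.255 m → arm 3.255 m, τ = 117.6 × 3.255 = 382.8 N·m clockwise.
Hanging mass: 10.9 × 9.8 = 106.8 N down at 1.49 m → arm 1.49 m, τ = 106.8 × 1.49 = 159.1 N·m clockwise.
Weight: 44.5 × 9.8 = 436.1 N down at 4.06 m → arm 4.06 m, τ = 436.1 × 4.06 = 1771 N·m clockwise.
Sign: 26.2 × 9.8 = 256.8 N down at 4.97 m → arm 4.97 m, τ = 256.8 × 4.97 = 1276 N·m clockwise.
Block: 3.95 × 9.8 = 38.71 N down at 5.81 m → arm 5.81 m, τ = 38.71 × 5.81 = 224.9 N·m clockwise.
Net load moment about support A = 3814 N·m clockwise.
Reaction R at support B is upward at 6.51 m, arm 6.51 m → moment R × 6.51 counterclockwise.
Balancing moments: R × 6.51 = 3814, giving R = 586 N.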